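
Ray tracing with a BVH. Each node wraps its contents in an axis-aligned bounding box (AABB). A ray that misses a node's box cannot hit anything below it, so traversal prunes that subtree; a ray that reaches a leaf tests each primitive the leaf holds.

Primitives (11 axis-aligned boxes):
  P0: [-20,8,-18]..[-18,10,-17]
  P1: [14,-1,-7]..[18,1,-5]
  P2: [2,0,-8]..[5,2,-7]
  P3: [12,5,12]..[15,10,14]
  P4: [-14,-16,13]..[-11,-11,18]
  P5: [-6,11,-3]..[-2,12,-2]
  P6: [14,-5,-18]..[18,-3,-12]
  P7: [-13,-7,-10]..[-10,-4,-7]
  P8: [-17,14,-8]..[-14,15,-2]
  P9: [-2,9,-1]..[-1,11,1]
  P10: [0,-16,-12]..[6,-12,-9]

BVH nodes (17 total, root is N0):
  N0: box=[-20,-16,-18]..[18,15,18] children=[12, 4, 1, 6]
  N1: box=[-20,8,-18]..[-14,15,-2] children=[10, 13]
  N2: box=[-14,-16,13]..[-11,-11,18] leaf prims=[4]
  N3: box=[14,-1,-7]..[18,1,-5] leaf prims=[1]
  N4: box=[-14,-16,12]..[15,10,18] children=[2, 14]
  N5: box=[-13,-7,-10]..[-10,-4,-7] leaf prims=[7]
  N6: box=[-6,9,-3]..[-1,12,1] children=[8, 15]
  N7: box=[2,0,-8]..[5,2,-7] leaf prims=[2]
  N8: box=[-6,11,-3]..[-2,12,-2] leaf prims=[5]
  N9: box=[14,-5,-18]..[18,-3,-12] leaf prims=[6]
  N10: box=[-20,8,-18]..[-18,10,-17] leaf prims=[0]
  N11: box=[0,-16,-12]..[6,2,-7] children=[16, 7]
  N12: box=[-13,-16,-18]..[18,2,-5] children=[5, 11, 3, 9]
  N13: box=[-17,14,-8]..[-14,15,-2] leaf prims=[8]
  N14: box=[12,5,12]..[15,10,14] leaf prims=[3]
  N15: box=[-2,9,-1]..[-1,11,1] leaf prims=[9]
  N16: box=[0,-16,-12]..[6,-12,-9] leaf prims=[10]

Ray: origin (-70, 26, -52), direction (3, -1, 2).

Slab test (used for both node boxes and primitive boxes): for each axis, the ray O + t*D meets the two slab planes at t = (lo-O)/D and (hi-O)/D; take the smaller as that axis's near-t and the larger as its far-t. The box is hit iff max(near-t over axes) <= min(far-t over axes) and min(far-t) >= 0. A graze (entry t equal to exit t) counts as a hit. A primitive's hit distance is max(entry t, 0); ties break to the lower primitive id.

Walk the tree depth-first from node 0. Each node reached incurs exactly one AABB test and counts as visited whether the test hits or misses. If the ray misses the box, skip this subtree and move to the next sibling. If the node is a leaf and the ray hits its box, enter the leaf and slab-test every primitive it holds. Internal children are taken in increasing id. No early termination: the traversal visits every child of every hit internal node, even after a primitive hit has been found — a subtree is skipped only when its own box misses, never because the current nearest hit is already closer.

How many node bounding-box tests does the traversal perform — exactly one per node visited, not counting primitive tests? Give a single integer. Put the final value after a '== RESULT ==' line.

Traverse from the root:
N0 x:[50/3,88/3] y:[11,42] z:[17,35] -> hit [17,88/3], descend [1, 4, 6, 12]
  N1 x:[50/3,56/3] y:[11,18] z:[17,25] -> hit [17,18], descend [10, 13]
    N10 x:[50/3,52/3] y:[16,18] z:[17,35/2] -> hit [17,52/3] leaf, test {P0@t=17}
    N13 x:[53/3,56/3] y:[11,12] z:[22,25] -> miss, prune
  N4 x:[56/3,85/3] y:[16,42] z:[32,35] -> miss, prune
  N6 x:[64/3,23] y:[14,17] z:[49/2,53/2] -> miss, prune
  N12 x:[19,88/3] y:[24,42] z:[17,47/2] -> miss, prune

Summary -> nodes [0, 1, 10, 13, 4, 6, 12]; box-tests=7; leaf-entries=1; first=P0

== RESULT ==
7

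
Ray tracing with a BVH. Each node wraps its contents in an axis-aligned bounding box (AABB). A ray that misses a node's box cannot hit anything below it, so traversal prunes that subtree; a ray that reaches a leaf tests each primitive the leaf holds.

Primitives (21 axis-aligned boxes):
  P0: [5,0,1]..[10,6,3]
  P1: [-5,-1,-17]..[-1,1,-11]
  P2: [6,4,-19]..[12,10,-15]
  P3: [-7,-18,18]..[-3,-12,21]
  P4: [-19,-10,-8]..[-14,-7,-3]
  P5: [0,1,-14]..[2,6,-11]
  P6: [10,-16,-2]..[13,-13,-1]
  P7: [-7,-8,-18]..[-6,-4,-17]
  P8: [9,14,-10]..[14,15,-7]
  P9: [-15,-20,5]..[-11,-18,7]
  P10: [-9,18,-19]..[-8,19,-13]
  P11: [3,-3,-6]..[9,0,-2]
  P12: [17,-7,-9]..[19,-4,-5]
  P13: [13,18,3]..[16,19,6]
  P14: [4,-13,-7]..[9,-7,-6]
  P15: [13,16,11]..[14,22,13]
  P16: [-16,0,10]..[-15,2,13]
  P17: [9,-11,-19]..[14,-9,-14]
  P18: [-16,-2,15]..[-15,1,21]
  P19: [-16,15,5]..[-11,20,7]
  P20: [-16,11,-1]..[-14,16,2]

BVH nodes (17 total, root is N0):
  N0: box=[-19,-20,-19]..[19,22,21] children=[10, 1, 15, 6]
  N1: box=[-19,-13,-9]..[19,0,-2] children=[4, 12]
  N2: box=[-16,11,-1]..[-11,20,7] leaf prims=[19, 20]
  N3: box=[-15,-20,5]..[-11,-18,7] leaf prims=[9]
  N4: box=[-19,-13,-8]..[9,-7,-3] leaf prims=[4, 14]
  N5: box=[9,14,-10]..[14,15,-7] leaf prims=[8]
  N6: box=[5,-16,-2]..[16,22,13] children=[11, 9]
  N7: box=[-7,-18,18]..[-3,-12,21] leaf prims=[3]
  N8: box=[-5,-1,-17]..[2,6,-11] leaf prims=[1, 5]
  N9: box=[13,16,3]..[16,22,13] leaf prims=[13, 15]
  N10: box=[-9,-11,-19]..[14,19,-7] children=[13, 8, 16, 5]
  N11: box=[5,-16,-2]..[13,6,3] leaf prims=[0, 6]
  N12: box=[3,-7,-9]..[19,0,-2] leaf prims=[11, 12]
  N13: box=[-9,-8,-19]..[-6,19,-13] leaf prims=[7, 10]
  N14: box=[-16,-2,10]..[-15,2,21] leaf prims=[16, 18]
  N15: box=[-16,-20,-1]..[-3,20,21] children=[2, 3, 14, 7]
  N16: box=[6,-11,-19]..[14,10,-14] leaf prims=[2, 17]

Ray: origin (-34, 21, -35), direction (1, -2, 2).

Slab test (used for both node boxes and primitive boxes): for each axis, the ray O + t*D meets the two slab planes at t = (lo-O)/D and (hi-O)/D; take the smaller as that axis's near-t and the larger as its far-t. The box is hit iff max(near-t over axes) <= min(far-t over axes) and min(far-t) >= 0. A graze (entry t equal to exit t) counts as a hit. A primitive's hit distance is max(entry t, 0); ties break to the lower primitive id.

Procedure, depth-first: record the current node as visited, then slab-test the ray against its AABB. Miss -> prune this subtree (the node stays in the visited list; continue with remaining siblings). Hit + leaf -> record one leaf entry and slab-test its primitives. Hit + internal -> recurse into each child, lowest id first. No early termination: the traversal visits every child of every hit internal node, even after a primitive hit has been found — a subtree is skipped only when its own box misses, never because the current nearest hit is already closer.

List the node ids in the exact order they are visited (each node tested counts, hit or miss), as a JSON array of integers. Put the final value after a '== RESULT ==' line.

Trace the traversal:
N0 x:[15,53] y:[-1/2,41/2] z:[8,28] -> hit [15,41/2], descend [1, 6, 10, 15]
  N1 x:[15,53] y:[21/2,17] z:[13,33/2] -> hit [15,33/2], descend [4, 12]
    N4 x:[15,43] y:[14,17] z:[27/2,16] -> hit [15,16] leaf, test {P4@t=15, P14(miss)}
    N12 x:[37,53] y:[21/2,14] z:[13,33/2] -> miss, prune
  N6 x:[39,50] y:[-1/2,37/2] z:[33/2,24] -> miss, prune
  N10 x:[25,48] y:[1,16] z:[8,14] -> miss, prune
  N15 x:[18,31] y:[1/2,41/2] z:[17,28] -> hit [18,41/2], descend [2, 3, 7, 14]
    N2 x:[18,23] y:[1/2,5] z:[17,21] -> miss, prune
    N3 x:[19,23] y:[39/2,41/2] z:[20,21] -> hit [20,41/2] leaf, test {P9@t=20}
    N7 x:[27,31] y:[33/2,39/2] z:[53/2,28] -> miss, prune
    N14 x:[18,19] y:[19/2,23/2] z:[45/2,28] -> miss, prune

11 AABB tests over nodes [0, 1, 4, 12, 6, 10, 15, 2, 3, 7, 14]; 2 leaves entered; closest P4.

== RESULT ==
[0, 1, 4, 12, 6, 10, 15, 2, 3, 7, 14]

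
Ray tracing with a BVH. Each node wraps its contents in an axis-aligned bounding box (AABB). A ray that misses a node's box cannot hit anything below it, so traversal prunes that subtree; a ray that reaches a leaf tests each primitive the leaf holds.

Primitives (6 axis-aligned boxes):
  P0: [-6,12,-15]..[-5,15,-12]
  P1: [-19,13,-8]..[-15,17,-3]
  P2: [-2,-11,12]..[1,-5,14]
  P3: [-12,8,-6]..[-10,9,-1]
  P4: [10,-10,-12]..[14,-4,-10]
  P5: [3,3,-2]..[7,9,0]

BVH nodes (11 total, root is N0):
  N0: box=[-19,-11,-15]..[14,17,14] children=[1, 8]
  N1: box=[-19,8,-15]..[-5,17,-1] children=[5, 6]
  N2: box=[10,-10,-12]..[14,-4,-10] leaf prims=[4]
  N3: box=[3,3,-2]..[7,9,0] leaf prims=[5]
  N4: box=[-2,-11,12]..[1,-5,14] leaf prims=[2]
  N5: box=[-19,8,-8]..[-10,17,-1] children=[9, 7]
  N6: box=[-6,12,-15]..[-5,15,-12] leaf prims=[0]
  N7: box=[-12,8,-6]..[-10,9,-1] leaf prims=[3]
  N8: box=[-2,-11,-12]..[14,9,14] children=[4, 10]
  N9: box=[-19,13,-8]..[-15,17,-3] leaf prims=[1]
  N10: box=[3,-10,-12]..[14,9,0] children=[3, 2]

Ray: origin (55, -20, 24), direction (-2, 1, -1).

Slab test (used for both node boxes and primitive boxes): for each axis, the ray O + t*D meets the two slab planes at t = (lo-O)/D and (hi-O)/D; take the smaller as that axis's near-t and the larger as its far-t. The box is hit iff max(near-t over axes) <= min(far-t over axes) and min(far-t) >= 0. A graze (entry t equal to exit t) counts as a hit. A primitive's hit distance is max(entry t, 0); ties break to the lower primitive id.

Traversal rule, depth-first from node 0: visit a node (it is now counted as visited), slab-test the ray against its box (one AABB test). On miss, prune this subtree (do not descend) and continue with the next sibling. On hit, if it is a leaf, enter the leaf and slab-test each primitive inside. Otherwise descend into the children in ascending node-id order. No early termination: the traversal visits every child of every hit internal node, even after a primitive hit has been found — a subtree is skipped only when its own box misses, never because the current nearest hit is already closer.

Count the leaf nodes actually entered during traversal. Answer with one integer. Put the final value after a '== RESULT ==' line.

Walk:
N0 x:[41/2,37] y:[9,37] z:[10,39] -> hit [41/2,37], descend [1, 8]
  N1 x:[30,37] y:[28,37] z:[25,39] -> hit [30,37], descend [5, 6]
    N5 x:[65/2,37] y:[28,37] z:[25,32] -> miss, prune
    N6 x:[30,61/2] y:[32,35] z:[36,39] -> miss, prune
  N8 x:[41/2,57/2] y:[9,29] z:[10,36] -> hit [41/2,57/2], descend [4, 10]
    N4 x:[27,57/2] y:[9,15] z:[10,12] -> miss, prune
    N10 x:[41/2,26] y:[10,29] z:[24,36] -> hit [24,26], descend [2, 3]
      N2 x:[41/2,45/2] y:[10,16] z:[34,36] -> miss, prune
      N3 x:[24,26] y:[23,29] z:[24,26] -> hit [24,26] leaf, test {P5@t=24}

9 AABB tests over nodes [0, 1, 5, 6, 8, 4, 10, 2, 3]; 1 leaf entered; closest P5.

== RESULT ==
1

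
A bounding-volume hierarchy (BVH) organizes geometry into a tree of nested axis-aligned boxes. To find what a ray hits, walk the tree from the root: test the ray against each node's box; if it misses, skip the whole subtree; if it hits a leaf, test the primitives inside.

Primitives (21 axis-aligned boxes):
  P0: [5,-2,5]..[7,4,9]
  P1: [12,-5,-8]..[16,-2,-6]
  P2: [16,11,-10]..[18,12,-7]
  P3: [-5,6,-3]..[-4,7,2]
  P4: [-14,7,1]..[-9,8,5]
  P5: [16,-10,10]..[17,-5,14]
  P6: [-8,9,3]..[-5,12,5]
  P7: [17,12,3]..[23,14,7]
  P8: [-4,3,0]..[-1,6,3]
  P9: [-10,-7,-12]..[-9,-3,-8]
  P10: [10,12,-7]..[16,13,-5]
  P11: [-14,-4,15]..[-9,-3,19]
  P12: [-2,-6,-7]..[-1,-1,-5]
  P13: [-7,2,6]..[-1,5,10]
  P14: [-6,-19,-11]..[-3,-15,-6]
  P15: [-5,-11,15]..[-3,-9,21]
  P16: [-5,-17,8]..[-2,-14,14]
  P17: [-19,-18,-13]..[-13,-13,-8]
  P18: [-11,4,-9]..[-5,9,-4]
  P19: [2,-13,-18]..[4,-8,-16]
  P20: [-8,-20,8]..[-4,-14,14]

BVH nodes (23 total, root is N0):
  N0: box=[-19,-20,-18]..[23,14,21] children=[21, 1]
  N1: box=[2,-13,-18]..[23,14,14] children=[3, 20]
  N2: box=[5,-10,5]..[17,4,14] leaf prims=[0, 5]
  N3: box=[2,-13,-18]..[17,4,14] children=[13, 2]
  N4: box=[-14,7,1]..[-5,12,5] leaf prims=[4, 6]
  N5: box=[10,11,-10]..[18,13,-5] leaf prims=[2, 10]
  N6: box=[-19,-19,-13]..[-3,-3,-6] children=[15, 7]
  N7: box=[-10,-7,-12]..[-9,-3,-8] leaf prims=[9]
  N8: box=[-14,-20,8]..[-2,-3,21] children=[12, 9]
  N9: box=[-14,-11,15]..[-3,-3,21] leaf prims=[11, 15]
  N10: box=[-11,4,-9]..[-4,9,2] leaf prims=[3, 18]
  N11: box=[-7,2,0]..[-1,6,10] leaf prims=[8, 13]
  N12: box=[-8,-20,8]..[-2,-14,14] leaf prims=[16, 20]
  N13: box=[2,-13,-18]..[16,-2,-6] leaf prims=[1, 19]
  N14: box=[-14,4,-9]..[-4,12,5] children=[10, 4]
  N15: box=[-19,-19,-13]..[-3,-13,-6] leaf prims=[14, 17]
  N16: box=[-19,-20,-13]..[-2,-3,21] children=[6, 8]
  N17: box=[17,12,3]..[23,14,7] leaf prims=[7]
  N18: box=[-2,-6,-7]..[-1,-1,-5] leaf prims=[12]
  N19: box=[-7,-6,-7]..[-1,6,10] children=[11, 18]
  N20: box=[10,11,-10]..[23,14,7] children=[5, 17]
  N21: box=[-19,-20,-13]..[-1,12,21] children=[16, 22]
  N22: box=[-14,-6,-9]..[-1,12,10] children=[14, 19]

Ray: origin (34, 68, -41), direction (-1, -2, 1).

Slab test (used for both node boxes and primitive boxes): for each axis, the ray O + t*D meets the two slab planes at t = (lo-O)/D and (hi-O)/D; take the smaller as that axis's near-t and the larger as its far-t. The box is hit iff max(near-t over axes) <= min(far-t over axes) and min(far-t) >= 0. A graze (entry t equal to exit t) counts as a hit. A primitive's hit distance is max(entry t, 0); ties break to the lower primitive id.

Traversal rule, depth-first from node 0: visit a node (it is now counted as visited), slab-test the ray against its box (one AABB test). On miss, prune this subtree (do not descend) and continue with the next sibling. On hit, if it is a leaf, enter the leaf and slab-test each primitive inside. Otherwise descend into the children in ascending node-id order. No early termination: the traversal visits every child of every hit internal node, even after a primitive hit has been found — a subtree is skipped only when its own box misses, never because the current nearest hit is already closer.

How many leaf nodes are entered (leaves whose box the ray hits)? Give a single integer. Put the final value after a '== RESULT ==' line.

Walk:
N0 x:[11,53] y:[27,44] z:[23,62] -> hit [27,44], descend [1, 21]
  N1 x:[11,32] y:[27,81/2] z:[23,55] -> hit [27,32], descend [3, 20]
    N3 x:[17,32] y:[32,81/2] z:[23,55] -> hit [32,32], descend [2, 13]
      N2 x:[17,29] y:[32,39] z:[46,55] -> miss, prune
      N13 x:[18,32] y:[35,81/2] z:[23,35] -> miss, prune
    N20 x:[11,24] y:[27,57/2] z:[31,48] -> miss, prune
  N21 x:[35,53] y:[28,44] z:[28,62] -> hit [35,44], descend [16, 22]
    N16 x:[36,53] y:[71/2,44] z:[28,62] -> hit [36,44], descend [6, 8]
      N6 x:[37,53] y:[71/2,87/2] z:[28,35] -> miss, prune
      N8 x:[36,48] y:[71/2,44] z:[49,62] -> miss, prune
    N22 x:[35,48] y:[28,37] z:[32,51] -> hit [35,37], descend [14, 19]
      N14 x:[38,48] y:[28,32] z:[32,46] -> miss, prune
      N19 x:[35,41] y:[31,37] z:[34,51] -> hit [35,37], descend [11, 18]
        N11 x:[35,41] y:[31,33] z:[41,51] -> miss, prune
        N18 x:[35,36] y:[69/2,37] z:[34,36] -> hit [35,36] leaf, test {P12@t=35}

order=[0, 1, 3, 2, 13, 20, 21, 16, 6, 8, 22, 14, 19, 11, 18]  |boxes|=15  |leaves|=1  hit=P12

== RESULT ==
1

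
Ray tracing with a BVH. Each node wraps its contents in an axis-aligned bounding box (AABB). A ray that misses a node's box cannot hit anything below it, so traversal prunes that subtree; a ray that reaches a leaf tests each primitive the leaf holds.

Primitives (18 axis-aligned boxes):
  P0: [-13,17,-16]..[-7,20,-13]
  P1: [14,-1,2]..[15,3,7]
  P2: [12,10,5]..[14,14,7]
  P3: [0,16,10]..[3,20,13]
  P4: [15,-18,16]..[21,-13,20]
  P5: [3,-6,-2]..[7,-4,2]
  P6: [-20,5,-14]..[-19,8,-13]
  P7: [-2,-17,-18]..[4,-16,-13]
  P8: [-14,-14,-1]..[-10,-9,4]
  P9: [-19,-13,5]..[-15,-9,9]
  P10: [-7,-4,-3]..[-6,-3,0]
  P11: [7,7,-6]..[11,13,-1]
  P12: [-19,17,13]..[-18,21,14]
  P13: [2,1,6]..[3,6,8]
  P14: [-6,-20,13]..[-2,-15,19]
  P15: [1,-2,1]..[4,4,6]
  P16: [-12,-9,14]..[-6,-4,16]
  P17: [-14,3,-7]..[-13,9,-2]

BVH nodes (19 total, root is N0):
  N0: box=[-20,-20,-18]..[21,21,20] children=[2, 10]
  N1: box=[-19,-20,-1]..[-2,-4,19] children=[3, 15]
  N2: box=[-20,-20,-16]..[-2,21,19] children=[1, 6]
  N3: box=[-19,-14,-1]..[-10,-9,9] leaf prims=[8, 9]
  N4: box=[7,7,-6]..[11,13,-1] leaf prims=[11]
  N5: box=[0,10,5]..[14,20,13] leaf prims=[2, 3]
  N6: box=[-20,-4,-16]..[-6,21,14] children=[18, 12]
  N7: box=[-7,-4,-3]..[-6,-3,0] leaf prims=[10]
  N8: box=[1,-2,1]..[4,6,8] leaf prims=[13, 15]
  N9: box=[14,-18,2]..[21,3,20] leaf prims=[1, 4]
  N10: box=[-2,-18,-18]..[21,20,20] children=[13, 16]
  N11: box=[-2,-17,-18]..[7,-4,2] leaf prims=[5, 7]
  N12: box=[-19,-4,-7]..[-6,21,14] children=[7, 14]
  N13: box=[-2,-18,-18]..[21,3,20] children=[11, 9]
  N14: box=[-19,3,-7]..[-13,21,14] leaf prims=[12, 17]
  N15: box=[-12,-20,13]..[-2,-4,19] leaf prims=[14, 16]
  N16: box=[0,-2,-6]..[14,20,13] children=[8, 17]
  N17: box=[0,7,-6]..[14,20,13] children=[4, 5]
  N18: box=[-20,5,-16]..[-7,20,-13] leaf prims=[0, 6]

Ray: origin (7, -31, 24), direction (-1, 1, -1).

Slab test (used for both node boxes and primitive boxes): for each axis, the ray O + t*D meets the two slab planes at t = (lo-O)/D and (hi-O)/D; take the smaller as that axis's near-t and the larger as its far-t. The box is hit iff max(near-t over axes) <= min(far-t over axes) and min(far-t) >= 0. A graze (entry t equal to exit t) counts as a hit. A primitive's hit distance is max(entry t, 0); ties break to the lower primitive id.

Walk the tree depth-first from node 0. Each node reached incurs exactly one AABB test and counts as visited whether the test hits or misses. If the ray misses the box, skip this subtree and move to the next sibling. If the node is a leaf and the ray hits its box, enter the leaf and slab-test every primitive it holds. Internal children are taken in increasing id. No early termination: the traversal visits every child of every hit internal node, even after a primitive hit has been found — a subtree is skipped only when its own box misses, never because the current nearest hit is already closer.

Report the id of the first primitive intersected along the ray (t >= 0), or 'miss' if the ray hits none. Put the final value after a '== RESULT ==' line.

Traverse from the root:
N0 x:[-14,27] y:[11,52] z:[4,42] -> hit [11,27], descend [2, 10]
  N2 x:[9,27] y:[11,52] z:[5,40] -> hit [11,27], descend [1, 6]
    N1 x:[9,26] y:[11,27] z:[5,25] -> hit [11,25], descend [3, 15]
      N3 x:[17,26] y:[17,22] z:[15,25] -> hit [17,22] leaf, test {P8@t=20, P9(miss)}
      N15 x:[9,19] y:[11,27] z:[5,11] -> hit [11,11] leaf, test {P14@t=11, P16(miss)}
    N6 x:[13,27] y:[27,52] z:[10,40] -> hit [27,27], descend [12, 18]
      N12 x:[13,26] y:[27,52] z:[10,31] -> miss, prune
      N18 x:[14,27] y:[36,51] z:[37,40] -> miss, prune
  N10 x:[-14,9] y:[13,51] z:[4,42] -> miss, prune

order=[0, 2, 1, 3, 15, 6, 12, 18, 10]  |boxes|=9  |leaves|=2  hit=P14

== RESULT ==
14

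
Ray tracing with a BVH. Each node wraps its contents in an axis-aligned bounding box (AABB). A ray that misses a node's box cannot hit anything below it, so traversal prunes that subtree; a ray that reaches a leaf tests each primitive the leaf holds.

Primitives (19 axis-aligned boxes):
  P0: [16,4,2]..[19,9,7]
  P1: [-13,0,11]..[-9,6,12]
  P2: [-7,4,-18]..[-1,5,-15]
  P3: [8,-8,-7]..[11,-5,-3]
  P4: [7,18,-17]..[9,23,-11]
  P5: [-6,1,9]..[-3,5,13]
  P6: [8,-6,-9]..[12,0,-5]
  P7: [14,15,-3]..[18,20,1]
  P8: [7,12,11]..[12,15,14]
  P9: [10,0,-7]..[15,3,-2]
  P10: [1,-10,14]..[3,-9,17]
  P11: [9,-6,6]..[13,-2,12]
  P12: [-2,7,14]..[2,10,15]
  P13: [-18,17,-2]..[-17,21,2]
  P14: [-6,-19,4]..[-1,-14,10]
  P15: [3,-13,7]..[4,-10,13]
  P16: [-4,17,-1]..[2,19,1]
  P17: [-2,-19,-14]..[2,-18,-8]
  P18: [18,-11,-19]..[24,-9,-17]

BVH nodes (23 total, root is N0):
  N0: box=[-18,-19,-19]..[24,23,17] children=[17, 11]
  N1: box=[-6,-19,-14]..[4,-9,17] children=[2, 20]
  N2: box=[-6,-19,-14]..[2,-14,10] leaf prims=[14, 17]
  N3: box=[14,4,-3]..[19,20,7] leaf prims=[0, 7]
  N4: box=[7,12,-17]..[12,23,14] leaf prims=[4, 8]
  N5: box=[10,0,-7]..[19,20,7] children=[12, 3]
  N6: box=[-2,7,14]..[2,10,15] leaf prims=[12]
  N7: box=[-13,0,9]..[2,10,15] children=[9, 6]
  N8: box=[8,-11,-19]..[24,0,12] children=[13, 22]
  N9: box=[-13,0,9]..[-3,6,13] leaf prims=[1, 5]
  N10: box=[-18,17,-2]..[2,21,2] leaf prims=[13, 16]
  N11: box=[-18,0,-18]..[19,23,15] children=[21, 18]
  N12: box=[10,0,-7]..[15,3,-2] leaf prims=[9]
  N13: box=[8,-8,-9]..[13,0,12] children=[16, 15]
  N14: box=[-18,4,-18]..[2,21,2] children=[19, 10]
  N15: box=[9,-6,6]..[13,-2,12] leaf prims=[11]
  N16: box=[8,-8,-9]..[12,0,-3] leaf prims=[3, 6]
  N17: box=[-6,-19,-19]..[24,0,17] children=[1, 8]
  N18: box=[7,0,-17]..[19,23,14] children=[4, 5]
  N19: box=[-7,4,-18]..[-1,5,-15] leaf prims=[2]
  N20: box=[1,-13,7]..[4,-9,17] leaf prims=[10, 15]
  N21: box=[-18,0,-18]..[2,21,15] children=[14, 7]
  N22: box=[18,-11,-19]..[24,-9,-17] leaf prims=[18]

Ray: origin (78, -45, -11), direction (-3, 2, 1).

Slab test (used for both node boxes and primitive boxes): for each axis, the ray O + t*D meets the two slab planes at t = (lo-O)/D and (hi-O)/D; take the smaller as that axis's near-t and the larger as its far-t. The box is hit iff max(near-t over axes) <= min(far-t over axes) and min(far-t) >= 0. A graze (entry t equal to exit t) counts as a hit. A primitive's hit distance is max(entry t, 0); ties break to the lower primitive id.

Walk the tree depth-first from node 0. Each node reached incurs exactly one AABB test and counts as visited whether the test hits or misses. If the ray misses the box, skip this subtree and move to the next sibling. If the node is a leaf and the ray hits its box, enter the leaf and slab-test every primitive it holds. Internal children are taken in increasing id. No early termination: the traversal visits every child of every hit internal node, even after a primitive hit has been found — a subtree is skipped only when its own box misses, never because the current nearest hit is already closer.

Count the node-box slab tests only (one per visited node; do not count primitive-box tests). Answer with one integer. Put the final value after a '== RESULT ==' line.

Trace the traversal:
N0 x:[18,32] y:[13,34] z:[-8,28] -> hit [18,28], descend [11, 17]
  N11 x:[59/3,32] y:[45/2,34] z:[-7,26] -> hit [45/2,26], descend [18, 21]
    N18 x:[59/3,71/3] y:[45/2,34] z:[-6,25] -> hit [45/2,71/3], descend [4, 5]
      N4 x:[22,71/3] y:[57/2,34] z:[-6,25] -> miss, prune
      N5 x:[59/3,68/3] y:[45/2,65/2] z:[4,18] -> miss, prune
    N21 x:[76/3,32] y:[45/2,33] z:[-7,26] -> hit [76/3,26], descend [7, 14]
      N7 x:[76/3,91/3] y:[45/2,55/2] z:[20,26] -> hit [76/3,26], descend [6, 9]
        N6 x:[76/3,80/3] y:[26,55/2] z:[25,26] -> hit [26,26] leaf, test {P12@t=26}
        N9 x:[27,91/3] y:[45/2,51/2] z:[20,24] -> miss, prune
      N14 x:[76/3,32] y:[49/2,33] z:[-7,13] -> miss, prune
  N17 x:[18,28] y:[13,45/2] z:[-8,28] -> hit [18,45/2], descend [1, 8]
    N1 x:[74/3,28] y:[13,18] z:[-3,28] -> miss, prune
    N8 x:[18,70/3] y:[17,45/2] z:[-8,23] -> hit [18,45/2], descend [13, 22]
      N13 x:[65/3,70/3] y:[37/2,45/2] z:[2,23] -> hit [65/3,45/2], descend [15, 16]
        N15 x:[65/3,23] y:[39/2,43/2] z:[17,23] -> miss, prune
        N16 x:[22,70/3] y:[37/2,45/2] z:[2,8] -> miss, prune
      N22 x:[18,20] y:[17,18] z:[-8,-6] -> miss, prune

Visited [0, 11, 18, 4, 5, 21, 7, 6, 9, 14, 17, 1, 8, 13, 15, 16, 22]. Tests: 17 box, 1 leaf. Nearest: P12.

== RESULT ==
17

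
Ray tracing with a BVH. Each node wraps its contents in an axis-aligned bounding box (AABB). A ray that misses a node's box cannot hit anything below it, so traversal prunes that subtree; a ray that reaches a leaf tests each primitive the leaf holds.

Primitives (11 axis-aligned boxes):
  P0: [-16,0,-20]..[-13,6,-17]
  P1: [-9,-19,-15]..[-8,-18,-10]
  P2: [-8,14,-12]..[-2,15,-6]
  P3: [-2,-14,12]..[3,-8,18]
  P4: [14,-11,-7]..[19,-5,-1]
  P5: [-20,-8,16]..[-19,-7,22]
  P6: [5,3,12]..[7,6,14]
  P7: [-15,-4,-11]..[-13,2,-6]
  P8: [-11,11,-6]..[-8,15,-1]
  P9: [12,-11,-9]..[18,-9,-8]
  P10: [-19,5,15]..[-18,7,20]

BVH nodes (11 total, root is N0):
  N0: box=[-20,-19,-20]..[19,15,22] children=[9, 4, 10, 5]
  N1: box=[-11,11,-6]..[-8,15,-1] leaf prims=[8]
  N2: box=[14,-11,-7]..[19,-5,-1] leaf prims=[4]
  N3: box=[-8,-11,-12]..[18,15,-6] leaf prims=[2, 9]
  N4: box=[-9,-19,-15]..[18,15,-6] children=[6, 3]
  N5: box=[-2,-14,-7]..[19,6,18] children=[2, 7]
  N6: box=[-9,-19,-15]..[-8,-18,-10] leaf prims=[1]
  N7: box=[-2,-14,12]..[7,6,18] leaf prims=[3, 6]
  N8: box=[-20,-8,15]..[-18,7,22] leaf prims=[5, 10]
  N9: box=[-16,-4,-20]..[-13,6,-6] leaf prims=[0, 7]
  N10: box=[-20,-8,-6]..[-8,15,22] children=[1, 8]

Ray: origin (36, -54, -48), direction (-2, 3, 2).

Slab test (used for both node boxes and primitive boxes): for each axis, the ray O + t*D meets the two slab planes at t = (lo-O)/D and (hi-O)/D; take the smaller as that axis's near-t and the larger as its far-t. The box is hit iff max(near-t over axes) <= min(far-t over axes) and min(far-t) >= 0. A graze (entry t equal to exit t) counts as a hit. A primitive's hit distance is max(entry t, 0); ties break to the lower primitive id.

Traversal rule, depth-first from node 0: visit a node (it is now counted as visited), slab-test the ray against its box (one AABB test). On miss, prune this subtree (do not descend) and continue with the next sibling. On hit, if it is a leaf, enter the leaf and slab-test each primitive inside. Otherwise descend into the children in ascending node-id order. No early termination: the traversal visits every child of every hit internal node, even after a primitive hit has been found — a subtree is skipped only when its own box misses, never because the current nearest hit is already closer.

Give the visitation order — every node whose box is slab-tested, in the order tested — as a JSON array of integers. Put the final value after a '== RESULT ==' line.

Traverse from the root:
N0 x:[17/2,28] y:[35/3,23] z:[14,35] -> hit [14,23], descend [4, 5, 9, 10]
  N4 x:[9,45/2] y:[35/3,23] z:[33/2,21] -> hit [33/2,21], descend [3, 6]
    N3 x:[9,22] y:[43/3,23] z:[18,21] -> hit [18,21] leaf, test {P2(miss), P9(miss)}
    N6 x:[22,45/2] y:[35/3,12] z:[33/2,19] -> miss, prune
  N5 x:[17/2,19] y:[40/3,20] z:[41/2,33] -> miss, prune
  N9 x:[49/2,26] y:[50/3,20] z:[14,21] -> miss, prune
  N10 x:[22,28] y:[46/3,23] z:[21,35] -> hit [22,23], descend [1, 8]
    N1 x:[22,47/2] y:[65/3,23] z:[21,47/2] -> hit [22,23] leaf, test {P8@t=22}
    N8 x:[27,28] y:[46/3,61/3] z:[63/2,35] -> miss, prune

9 AABB tests over nodes [0, 4, 3, 6, 5, 9, 10, 1, 8]; 2 leaves entered; closest P8.

== RESULT ==
[0, 4, 3, 6, 5, 9, 10, 1, 8]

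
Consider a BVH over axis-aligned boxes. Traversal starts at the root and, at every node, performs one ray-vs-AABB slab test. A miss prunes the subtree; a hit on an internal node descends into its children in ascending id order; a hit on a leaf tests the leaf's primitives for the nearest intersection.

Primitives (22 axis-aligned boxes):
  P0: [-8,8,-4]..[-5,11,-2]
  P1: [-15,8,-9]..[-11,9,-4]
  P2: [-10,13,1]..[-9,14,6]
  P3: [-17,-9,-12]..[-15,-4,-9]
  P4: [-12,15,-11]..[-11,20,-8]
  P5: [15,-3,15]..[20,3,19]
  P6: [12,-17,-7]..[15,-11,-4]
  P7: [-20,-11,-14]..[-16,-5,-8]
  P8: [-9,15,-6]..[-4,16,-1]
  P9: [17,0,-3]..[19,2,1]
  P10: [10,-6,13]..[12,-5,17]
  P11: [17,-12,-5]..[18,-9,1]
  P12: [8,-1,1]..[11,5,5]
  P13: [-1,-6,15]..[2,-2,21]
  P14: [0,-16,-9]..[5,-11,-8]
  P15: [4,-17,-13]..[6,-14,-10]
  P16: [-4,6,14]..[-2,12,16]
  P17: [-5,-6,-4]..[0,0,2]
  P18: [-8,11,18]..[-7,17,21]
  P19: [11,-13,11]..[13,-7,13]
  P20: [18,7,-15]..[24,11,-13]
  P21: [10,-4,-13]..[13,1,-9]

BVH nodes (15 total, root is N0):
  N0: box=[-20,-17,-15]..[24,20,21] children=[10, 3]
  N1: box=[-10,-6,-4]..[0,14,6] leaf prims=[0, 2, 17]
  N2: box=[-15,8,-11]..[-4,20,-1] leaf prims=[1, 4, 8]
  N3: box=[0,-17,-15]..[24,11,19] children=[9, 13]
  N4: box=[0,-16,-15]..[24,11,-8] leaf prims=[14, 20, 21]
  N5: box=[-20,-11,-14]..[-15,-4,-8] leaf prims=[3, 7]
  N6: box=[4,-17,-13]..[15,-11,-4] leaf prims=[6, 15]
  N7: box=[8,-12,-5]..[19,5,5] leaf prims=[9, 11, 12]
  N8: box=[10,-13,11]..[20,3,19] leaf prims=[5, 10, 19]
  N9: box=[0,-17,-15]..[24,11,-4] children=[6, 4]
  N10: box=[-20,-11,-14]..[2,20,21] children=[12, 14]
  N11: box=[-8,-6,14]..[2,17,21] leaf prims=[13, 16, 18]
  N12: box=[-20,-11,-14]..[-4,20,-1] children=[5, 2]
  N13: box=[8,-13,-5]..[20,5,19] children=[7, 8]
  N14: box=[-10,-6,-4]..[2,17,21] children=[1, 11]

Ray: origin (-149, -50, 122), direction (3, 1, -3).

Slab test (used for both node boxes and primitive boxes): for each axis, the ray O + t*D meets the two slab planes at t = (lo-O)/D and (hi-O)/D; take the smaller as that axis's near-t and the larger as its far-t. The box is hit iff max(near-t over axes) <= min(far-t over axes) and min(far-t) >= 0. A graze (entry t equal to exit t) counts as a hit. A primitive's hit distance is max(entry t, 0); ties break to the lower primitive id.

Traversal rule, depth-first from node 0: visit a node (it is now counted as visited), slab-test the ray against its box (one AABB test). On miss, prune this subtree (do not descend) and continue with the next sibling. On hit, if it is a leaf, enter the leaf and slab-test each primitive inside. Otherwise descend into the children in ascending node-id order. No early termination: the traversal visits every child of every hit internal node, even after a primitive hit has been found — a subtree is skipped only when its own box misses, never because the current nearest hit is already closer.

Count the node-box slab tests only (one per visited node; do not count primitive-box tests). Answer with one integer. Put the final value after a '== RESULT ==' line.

Traverse from the root:
N0 x:[43,173/3] y:[33,70] z:[101/3,137/3] -> hit [43,137/3], descend [3, 10]
  N3 x:[149/3,173/3] y:[33,61] z:[103/3,137/3] -> miss, prune
  N10 x:[43,151/3] y:[39,70] z:[101/3,136/3] -> hit [43,136/3], descend [12, 14]
    N12 x:[43,145/3] y:[39,70] z:[41,136/3] -> hit [43,136/3], descend [2, 5]
      N2 x:[134/3,145/3] y:[58,70] z:[41,133/3] -> miss, prune
      N5 x:[43,134/3] y:[39,46] z:[130/3,136/3] -> hit [130/3,134/3] leaf, test {P3@t=44, P7@t=130/3}
    N14 x:[139/3,151/3] y:[44,67] z:[101/3,42] -> miss, prune

Summary -> nodes [0, 3, 10, 12, 2, 5, 14]; box-tests=7; leaf-entries=1; first=P7

== RESULT ==
7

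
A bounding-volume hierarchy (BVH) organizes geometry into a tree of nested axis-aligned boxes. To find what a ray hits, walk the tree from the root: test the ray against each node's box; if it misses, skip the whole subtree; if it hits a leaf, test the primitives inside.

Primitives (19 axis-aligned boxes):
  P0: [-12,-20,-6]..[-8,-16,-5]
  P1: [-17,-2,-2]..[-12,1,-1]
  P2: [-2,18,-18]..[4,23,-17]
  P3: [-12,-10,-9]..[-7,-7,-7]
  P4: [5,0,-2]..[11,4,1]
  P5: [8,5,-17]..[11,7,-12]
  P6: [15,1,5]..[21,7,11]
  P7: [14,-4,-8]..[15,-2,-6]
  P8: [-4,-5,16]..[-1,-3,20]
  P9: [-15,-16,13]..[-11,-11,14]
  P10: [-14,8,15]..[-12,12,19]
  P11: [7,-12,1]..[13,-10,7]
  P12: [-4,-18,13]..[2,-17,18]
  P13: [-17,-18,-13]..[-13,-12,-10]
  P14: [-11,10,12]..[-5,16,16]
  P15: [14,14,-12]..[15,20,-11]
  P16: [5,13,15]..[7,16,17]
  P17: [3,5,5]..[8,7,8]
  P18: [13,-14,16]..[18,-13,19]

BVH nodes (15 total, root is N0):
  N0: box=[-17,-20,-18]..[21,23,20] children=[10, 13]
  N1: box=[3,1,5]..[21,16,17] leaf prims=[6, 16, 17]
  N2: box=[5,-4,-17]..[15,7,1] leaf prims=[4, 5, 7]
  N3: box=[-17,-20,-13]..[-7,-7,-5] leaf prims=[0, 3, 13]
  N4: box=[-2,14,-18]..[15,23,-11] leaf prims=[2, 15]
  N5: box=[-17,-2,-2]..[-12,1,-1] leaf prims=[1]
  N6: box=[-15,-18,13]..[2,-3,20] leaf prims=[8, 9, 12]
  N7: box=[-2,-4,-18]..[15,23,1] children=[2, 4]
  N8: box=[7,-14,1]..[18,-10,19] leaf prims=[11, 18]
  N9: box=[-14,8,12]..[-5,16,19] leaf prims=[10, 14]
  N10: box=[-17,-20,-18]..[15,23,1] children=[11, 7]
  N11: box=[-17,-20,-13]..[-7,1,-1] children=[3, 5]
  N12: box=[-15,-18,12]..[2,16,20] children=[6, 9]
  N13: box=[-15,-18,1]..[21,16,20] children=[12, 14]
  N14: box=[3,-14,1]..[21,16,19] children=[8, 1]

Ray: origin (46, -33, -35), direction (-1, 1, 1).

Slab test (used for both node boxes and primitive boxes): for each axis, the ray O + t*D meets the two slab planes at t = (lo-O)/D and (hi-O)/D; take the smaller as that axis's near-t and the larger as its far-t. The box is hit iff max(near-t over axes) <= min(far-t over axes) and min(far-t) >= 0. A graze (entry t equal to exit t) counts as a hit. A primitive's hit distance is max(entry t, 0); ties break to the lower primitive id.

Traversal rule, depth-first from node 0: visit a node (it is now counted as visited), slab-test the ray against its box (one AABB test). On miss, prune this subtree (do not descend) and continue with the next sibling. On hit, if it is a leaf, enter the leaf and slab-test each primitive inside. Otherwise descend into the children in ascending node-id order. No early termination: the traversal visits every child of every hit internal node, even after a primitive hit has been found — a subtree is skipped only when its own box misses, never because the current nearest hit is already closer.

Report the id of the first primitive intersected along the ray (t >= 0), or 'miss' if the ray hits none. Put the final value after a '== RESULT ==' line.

Trace the traversal:
N0 x:[25,63] y:[13,56] z:[17,55] -> hit [25,55], descend [10, 13]
  N10 x:[31,63] y:[13,56] z:[17,36] -> hit [31,36], descend [7, 11]
    N7 x:[31,48] y:[29,56] z:[17,36] -> hit [31,36], descend [2, 4]
      N2 x:[31,41] y:[29,40] z:[18,36] -> hit [31,36] leaf, test {P4@t=35, P5(miss), P7(miss)}
      N4 x:[31,48] y:[47,56] z:[17,24] -> miss, prune
    N11 x:[53,63] y:[13,34] z:[22,34] -> miss, prune
  N13 x:[25,61] y:[15,49] z:[36,55] -> hit [36,49], descend [12, 14]
    N12 x:[44,61] y:[15,49] z:[47,55] -> hit [47,49], descend [6, 9]
      N6 x:[44,61] y:[15,30] z:[48,55] -> miss, prune
      N9 x:[51,60] y:[41,49] z:[47,54] -> miss, prune
    N14 x:[25,43] y:[19,49] z:[36,54] -> hit [36,43], descend [1, 8]
      N1 x:[25,43] y:[34,49] z:[40,52] -> hit [40,43] leaf, test {P6(miss), P16(miss), P17@t=40}
      N8 x:[28,39] y:[19,23] z:[36,54] -> miss, prune

Summary -> nodes [0, 10, 7, 2, 4, 11, 13, 12, 6, 9, 14, 1, 8]; box-tests=13; leaf-entries=2; first=P4

== RESULT ==
4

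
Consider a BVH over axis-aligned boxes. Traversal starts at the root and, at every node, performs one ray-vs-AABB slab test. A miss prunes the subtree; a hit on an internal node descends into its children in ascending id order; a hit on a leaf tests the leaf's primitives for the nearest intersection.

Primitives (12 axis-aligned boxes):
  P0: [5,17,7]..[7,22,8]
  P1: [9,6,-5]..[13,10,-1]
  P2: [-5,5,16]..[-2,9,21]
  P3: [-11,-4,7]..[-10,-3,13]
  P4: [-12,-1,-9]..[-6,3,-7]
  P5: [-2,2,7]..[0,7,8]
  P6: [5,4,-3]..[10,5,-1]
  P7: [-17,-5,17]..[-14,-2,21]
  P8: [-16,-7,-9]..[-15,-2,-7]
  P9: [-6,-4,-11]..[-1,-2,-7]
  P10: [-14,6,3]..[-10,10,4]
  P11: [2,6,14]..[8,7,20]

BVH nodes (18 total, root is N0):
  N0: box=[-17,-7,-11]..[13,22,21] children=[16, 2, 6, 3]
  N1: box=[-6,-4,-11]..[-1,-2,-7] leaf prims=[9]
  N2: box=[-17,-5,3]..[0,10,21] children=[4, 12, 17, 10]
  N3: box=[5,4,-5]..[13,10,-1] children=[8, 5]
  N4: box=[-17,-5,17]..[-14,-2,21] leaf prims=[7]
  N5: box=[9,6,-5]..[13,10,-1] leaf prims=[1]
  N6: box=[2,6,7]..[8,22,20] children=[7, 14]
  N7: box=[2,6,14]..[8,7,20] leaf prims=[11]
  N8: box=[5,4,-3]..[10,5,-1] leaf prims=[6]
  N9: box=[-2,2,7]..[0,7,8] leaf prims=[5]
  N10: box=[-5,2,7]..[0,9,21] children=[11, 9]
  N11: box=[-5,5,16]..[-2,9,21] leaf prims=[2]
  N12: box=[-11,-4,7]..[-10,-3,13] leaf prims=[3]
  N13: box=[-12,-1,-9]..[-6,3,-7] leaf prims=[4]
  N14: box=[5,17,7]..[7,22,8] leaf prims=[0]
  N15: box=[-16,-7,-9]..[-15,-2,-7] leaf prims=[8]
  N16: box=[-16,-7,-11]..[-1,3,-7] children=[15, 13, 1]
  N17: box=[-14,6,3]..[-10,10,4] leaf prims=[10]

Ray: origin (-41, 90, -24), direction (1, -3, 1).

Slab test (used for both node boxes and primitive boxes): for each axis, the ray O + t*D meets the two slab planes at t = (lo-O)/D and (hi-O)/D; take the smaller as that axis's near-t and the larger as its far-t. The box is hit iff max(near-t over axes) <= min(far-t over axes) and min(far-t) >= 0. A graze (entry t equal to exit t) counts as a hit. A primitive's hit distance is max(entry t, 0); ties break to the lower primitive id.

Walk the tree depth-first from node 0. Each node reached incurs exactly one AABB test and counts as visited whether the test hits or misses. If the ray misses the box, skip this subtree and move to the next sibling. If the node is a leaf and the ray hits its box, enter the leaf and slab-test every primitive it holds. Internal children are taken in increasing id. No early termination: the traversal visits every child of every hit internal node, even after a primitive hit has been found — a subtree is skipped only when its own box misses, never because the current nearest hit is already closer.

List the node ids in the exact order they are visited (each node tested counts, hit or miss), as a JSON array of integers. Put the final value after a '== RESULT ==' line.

Walk:
N0 x:[24,54] y:[68/3,97/3] z:[13,45] -> hit [24,97/3], descend [2, 3, 6, 16]
  N2 x:[24,41] y:[80/3,95/3] z:[27,45] -> hit [27,95/3], descend [4, 10, 12, 17]
    N4 x:[24,27] y:[92/3,95/3] z:[41,45] -> miss, prune
    N10 x:[36,41] y:[27,88/3] z:[31,45] -> miss, prune
    N12 x:[30,31] y:[31,94/3] z:[31,37] -> hit [31,31] leaf, test {P3@t=31}
    N17 x:[27,31] y:[80/3,28] z:[27,28] -> hit [27,28] leaf, test {P10@t=27}
  N3 x:[46,54] y:[80/3,86/3] z:[19,23] -> miss, prune
  N6 x:[43,49] y:[68/3,28] z:[31,44] -> miss, prune
  N16 x:[25,40] y:[29,97/3] z:[13,17] -> miss, prune

order=[0, 2, 4, 10, 12, 17, 3, 6, 16]  |boxes|=9  |leaves|=2  hit=P10

== RESULT ==
[0, 2, 4, 10, 12, 17, 3, 6, 16]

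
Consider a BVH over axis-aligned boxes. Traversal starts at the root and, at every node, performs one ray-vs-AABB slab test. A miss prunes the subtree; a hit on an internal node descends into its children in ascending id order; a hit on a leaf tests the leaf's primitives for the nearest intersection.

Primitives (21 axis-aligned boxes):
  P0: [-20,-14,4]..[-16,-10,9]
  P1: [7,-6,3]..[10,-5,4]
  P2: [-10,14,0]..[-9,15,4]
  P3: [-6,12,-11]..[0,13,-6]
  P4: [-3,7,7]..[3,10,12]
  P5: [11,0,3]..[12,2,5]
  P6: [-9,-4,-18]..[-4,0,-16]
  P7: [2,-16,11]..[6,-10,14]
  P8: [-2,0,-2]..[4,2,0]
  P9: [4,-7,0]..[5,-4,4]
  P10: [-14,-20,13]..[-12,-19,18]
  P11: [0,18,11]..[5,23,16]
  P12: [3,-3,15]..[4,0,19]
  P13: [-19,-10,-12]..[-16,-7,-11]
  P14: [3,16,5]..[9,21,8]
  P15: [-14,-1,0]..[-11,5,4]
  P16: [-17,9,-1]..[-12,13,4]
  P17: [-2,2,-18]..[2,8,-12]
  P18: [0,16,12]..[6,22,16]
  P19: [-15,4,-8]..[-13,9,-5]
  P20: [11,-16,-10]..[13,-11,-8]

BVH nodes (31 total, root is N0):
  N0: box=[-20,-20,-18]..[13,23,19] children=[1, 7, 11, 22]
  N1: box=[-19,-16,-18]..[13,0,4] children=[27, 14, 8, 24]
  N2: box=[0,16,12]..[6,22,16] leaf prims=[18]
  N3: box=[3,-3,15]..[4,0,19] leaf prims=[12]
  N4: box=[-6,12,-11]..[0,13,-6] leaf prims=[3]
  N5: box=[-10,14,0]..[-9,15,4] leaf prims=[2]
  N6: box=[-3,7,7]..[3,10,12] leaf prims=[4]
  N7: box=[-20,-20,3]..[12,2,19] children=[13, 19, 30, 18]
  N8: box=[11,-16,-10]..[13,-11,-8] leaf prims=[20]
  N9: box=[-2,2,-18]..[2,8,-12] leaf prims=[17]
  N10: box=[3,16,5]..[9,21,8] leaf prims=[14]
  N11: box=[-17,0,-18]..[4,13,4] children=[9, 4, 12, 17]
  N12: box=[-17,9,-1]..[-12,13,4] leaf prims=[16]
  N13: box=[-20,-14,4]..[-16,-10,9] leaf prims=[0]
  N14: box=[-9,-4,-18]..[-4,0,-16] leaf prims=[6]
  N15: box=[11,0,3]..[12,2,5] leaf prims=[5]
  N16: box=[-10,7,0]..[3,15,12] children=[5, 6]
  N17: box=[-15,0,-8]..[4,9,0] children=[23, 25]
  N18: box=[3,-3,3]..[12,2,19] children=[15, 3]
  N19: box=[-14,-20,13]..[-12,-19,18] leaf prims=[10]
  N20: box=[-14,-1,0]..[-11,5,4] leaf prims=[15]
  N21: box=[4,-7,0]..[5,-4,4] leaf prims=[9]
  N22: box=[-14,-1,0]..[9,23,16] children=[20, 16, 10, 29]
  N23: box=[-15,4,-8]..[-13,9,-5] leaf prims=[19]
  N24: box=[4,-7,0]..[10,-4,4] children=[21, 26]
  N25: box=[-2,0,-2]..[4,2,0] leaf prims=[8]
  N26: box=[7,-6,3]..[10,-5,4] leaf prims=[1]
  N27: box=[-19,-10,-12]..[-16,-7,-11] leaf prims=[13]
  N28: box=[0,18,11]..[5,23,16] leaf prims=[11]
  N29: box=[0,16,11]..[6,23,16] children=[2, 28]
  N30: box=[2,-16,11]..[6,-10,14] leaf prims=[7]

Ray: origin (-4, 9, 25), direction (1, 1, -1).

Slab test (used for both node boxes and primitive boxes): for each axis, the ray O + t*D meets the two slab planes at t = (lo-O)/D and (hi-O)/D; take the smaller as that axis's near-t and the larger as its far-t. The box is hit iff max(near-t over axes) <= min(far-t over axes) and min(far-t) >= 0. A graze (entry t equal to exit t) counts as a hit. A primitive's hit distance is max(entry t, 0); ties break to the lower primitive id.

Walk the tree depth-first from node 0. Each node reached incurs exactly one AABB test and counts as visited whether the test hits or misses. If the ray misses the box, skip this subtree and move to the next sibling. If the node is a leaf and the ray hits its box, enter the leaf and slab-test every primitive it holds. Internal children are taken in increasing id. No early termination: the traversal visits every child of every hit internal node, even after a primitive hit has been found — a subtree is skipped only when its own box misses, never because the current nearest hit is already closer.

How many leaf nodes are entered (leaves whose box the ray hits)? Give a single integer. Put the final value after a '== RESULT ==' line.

Traverse from the root:
N0 x:[-16,17] y:[-29,14] z:[6,43] -> hit [6,14], descend [1, 7, 11, 22]
  N1 x:[-15,17] y:[-25,-9] z:[21,43] -> miss, prune
  N7 x:[-16,16] y:[-29,-7] z:[6,22] -> miss, prune
  N11 x:[-13,8] y:[-9,4] z:[21,43] -> miss, prune
  N22 x:[-10,13] y:[-10,14] z:[9,25] -> hit [9,13], descend [10, 16, 20, 29]
    N10 x:[7,13] y:[7,12] z:[17,20] -> miss, prune
    N16 x:[-6,7] y:[-2,6] z:[13,25] -> miss, prune
    N20 x:[-10,-7] y:[-10,-4] z:[21,25] -> miss, prune
    N29 x:[4,10] y:[7,14] z:[9,14] -> hit [9,10], descend [2, 28]
      N2 x:[4,10] y:[7,13] z:[9,13] -> hit [9,10] leaf, test {P18@t=9}
      N28 x:[4,9] y:[9,14] z:[9,14] -> hit [9,9] leaf, test {P11@t=9}

11 AABB tests over nodes [0, 1, 7, 11, 22, 10, 16, 20, 29, 2, 28]; 2 leaves entered; closest P11.

== RESULT ==
2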